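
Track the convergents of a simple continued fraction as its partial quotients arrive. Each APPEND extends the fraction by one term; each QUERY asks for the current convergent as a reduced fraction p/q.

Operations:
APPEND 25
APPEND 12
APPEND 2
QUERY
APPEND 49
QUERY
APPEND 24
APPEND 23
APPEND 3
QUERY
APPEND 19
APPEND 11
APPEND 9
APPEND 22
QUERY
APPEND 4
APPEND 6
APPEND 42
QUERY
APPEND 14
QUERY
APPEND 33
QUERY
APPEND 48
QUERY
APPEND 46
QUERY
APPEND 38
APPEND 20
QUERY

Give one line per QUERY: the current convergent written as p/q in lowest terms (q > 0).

APPEND 25: p_0 = 25·1 + 0 = 25, q_0 = 25·0 + 1 = 1 → 25/1
APPEND 12: p_1 = 12·25 + 1 = 301, q_1 = 12·1 + 0 = 12 → 301/12
APPEND 2: p_2 = 2·301 + 25 = 627, q_2 = 2·12 + 1 = 25 → 627/25
APPEND 49: p_3 = 49·627 + 301 = 31024, q_3 = 49·25 + 12 = 1237 → 31024/1237
APPEND 24: p_4 = 24·31024 + 627 = 745203, q_4 = 24·1237 + 25 = 29713 → 745203/29713
APPEND 23: p_5 = 23·745203 + 31024 = 17170693, q_5 = 23·29713 + 1237 = 684636 → 17170693/684636
APPEND 3: p_6 = 3·17170693 + 745203 = 52257282, q_6 = 3·684636 + 29713 = 2083621 → 52257282/2083621
APPEND 19: p_7 = 19·52257282 + 17170693 = 1010059051, q_7 = 19·2083621 + 684636 = 40273435 → 1010059051/40273435
APPEND 11: p_8 = 11·1010059051 + 52257282 = 11162906843, q_8 = 11·40273435 + 2083621 = 445091406 → 11162906843/445091406
APPEND 9: p_9 = 9·11162906843 + 1010059051 = 101476220638, q_9 = 9·445091406 + 40273435 = 4046096089 → 101476220638/4046096089
APPEND 22: p_10 = 22·101476220638 + 11162906843 = 2243639760879, q_10 = 22·4046096089 + 445091406 = 89459205364 → 2243639760879/89459205364
APPEND 4: p_11 = 4·2243639760879 + 101476220638 = 9076035264154, q_11 = 4·89459205364 + 4046096089 = 361882917545 → 9076035264154/361882917545
APPEND 6: p_12 = 6·9076035264154 + 2243639760879 = 56699851345803, q_12 = 6·361882917545 + 89459205364 = 2260756710634 → 56699851345803/2260756710634
APPEND 42: p_13 = 42·56699851345803 + 9076035264154 = 2390469791787880, q_13 = 42·2260756710634 + 361882917545 = 95313664764173 → 2390469791787880/95313664764173
APPEND 14: p_14 = 14·2390469791787880 + 56699851345803 = 33523276936376123, q_14 = 14·95313664764173 + 2260756710634 = 1336652063409056 → 33523276936376123/1336652063409056
APPEND 33: p_15 = 33·33523276936376123 + 2390469791787880 = 1108658608692199939, q_15 = 33·1336652063409056 + 95313664764173 = 44204831757263021 → 1108658608692199939/44204831757263021
APPEND 48: p_16 = 48·1108658608692199939 + 33523276936376123 = 53249136494161973195, q_16 = 48·44204831757263021 + 1336652063409056 = 2123168576412034064 → 53249136494161973195/2123168576412034064
APPEND 46: p_17 = 46·53249136494161973195 + 1108658608692199939 = 2450568937340142966909, q_17 = 46·2123168576412034064 + 44204831757263021 = 97709959346710829965 → 2450568937340142966909/97709959346710829965
APPEND 38: p_18 = 38·2450568937340142966909 + 53249136494161973195 = 93174868755419594715737, q_18 = 38·97709959346710829965 + 2123168576412034064 = 3715101623751423572734 → 93174868755419594715737/3715101623751423572734
APPEND 20: p_19 = 20·93174868755419594715737 + 2450568937340142966909 = 1865947944045732037281649, q_19 = 20·3715101623751423572734 + 97709959346710829965 = 74399742434375182284645 → 1865947944045732037281649/74399742434375182284645

627/25
31024/1237
52257282/2083621
2243639760879/89459205364
2390469791787880/95313664764173
33523276936376123/1336652063409056
1108658608692199939/44204831757263021
53249136494161973195/2123168576412034064
2450568937340142966909/97709959346710829965
1865947944045732037281649/74399742434375182284645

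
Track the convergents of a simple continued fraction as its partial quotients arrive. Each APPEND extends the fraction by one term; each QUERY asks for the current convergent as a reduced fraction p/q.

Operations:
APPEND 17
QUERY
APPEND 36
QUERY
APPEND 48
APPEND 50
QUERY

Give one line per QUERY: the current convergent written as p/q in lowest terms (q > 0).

APPEND 17: p_0 = 17·1 + 0 = 17, q_0 = 17·0 + 1 = 1 → 17/1
APPEND 36: p_1 = 36·17 + 1 = 613, q_1 = 36·1 + 0 = 36 → 613/36
APPEND 48: p_2 = 48·613 + 17 = 29441, q_2 = 48·36 + 1 = 1729 → 29441/1729
APPEND 50: p_3 = 50·29441 + 613 = 1472663, q_3 = 50·1729 + 36 = 86486 → 1472663/86486

17/1
613/36
1472663/86486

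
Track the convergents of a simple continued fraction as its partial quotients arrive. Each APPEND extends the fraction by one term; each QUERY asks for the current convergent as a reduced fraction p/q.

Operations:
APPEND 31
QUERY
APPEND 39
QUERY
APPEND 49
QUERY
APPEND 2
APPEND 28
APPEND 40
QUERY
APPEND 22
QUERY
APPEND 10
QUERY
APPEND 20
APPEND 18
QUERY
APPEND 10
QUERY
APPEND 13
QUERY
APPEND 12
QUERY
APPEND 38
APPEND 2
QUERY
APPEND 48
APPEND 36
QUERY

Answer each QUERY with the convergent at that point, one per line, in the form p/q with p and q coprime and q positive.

APPEND 31: p_0 = 31·1 + 0 = 31, q_0 = 31·0 + 1 = 1 → 31/1
APPEND 39: p_1 = 39·31 + 1 = 1210, q_1 = 39·1 + 0 = 39 → 1210/39
APPEND 49: p_2 = 49·1210 + 31 = 59321, q_2 = 49·39 + 1 = 1912 → 59321/1912
APPEND 2: p_3 = 2·59321 + 1210 = 119852, q_3 = 2·1912 + 39 = 3863 → 119852/3863
APPEND 28: p_4 = 28·119852 + 59321 = 3415177, q_4 = 28·3863 + 1912 = 110076 → 3415177/110076
APPEND 40: p_5 = 40·3415177 + 119852 = 136726932, q_5 = 40·110076 + 3863 = 4406903 → 136726932/4406903
APPEND 22: p_6 = 22·136726932 + 3415177 = 3011407681, q_6 = 22·4406903 + 110076 = 97061942 → 3011407681/97061942
APPEND 10: p_7 = 10·3011407681 + 136726932 = 30250803742, q_7 = 10·97061942 + 4406903 = 975026323 → 30250803742/975026323
APPEND 20: p_8 = 20·30250803742 + 3011407681 = 608027482521, q_8 = 20·975026323 + 97061942 = 19597588402 → 608027482521/19597588402
APPEND 18: p_9 = 18·608027482521 + 30250803742 = 10974745489120, q_9 = 18·19597588402 + 975026323 = 353731617559 → 10974745489120/353731617559
APPEND 10: p_10 = 10·10974745489120 + 608027482521 = 110355482373721, q_10 = 10·353731617559 + 19597588402 = 3556913763992 → 110355482373721/3556913763992
APPEND 13: p_11 = 13·110355482373721 + 10974745489120 = 1445596016347493, q_11 = 13·3556913763992 + 353731617559 = 46593610549455 → 1445596016347493/46593610549455
APPEND 12: p_12 = 12·1445596016347493 + 110355482373721 = 17457507678543637, q_12 = 12·46593610549455 + 3556913763992 = 562680240357452 → 17457507678543637/562680240357452
APPEND 38: p_13 = 38·17457507678543637 + 1445596016347493 = 664830887801005699, q_13 = 38·562680240357452 + 46593610549455 = 21428442744132631 → 664830887801005699/21428442744132631
APPEND 2: p_14 = 2·664830887801005699 + 17457507678543637 = 1347119283280555035, q_14 = 2·21428442744132631 + 562680240357452 = 43419565728622714 → 1347119283280555035/43419565728622714
APPEND 48: p_15 = 48·1347119283280555035 + 664830887801005699 = 65326556485267647379, q_15 = 48·43419565728622714 + 21428442744132631 = 2105567597718022903 → 65326556485267647379/2105567597718022903
APPEND 36: p_16 = 36·65326556485267647379 + 1347119283280555035 = 2353103152752915860679, q_16 = 36·2105567597718022903 + 43419565728622714 = 75843853083577447222 → 2353103152752915860679/75843853083577447222

31/1
1210/39
59321/1912
136726932/4406903
3011407681/97061942
30250803742/975026323
10974745489120/353731617559
110355482373721/3556913763992
1445596016347493/46593610549455
17457507678543637/562680240357452
1347119283280555035/43419565728622714
2353103152752915860679/75843853083577447222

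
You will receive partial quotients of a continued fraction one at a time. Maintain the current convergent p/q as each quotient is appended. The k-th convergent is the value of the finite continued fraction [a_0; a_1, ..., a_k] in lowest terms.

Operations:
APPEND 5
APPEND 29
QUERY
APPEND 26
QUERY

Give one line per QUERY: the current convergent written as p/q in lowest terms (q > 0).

146/29
3801/755

APPEND 5: p_0 = 5·1 + 0 = 5, q_0 = 5·0 + 1 = 1 → 5/1
APPEND 29: p_1 = 29·5 + 1 = 146, q_1 = 29·1 + 0 = 29 → 146/29
APPEND 26: p_2 = 26·146 + 5 = 3801, q_2 = 26·29 + 1 = 755 → 3801/755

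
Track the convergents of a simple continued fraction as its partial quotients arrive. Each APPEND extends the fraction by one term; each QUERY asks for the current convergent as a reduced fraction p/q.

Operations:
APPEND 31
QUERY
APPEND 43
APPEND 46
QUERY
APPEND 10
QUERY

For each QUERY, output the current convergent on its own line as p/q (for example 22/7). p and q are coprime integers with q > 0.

APPEND 31: p_0 = 31·1 + 0 = 31, q_0 = 31·0 + 1 = 1 → 31/1
APPEND 43: p_1 = 43·31 + 1 = 1334, q_1 = 43·1 + 0 = 43 → 1334/43
APPEND 46: p_2 = 46·1334 + 31 = 61395, q_2 = 46·43 + 1 = 1979 → 61395/1979
APPEND 10: p_3 = 10·61395 + 1334 = 615284, q_3 = 10·1979 + 43 = 19833 → 615284/19833

31/1
61395/1979
615284/19833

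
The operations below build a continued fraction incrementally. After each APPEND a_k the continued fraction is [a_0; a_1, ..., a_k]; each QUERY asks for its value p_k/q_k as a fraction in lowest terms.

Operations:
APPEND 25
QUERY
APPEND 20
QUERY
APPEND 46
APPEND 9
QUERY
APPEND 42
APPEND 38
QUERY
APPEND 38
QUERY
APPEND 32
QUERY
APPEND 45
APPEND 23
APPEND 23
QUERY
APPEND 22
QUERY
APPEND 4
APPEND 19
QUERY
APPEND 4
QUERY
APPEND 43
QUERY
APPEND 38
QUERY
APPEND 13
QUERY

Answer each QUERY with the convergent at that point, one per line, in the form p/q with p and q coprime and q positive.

25/1
501/20
208140/8309
333276278/13304471
12673263515/505919797
405877708758/16202737975
9696235370842684/387076101169585
213737958949873181/8532471898428301
16642051311186245933/664354782101201292
67432853315915319140/2691936092099687957
2916254743895544968953/116417606742387783443
110885113121346624139354/4426560992302835458791
1444422725321401658780555/57661710506679248747726

APPEND 25: p_0 = 25·1 + 0 = 25, q_0 = 25·0 + 1 = 1 → 25/1
APPEND 20: p_1 = 20·25 + 1 = 501, q_1 = 20·1 + 0 = 20 → 501/20
APPEND 46: p_2 = 46·501 + 25 = 23071, q_2 = 46·20 + 1 = 921 → 23071/921
APPEND 9: p_3 = 9·23071 + 501 = 208140, q_3 = 9·921 + 20 = 8309 → 208140/8309
APPEND 42: p_4 = 42·208140 + 23071 = 8764951, q_4 = 42·8309 + 921 = 349899 → 8764951/349899
APPEND 38: p_5 = 38·8764951 + 208140 = 333276278, q_5 = 38·349899 + 8309 = 13304471 → 333276278/13304471
APPEND 38: p_6 = 38·333276278 + 8764951 = 12673263515, q_6 = 38·13304471 + 349899 = 505919797 → 12673263515/505919797
APPEND 32: p_7 = 32·12673263515 + 333276278 = 405877708758, q_7 = 32·505919797 + 13304471 = 16202737975 → 405877708758/16202737975
APPEND 45: p_8 = 45·405877708758 + 12673263515 = 18277170157625, q_8 = 45·16202737975 + 505919797 = 729629128672 → 18277170157625/729629128672
APPEND 23: p_9 = 23·18277170157625 + 405877708758 = 420780791334133, q_9 = 23·729629128672 + 16202737975 = 16797672697431 → 420780791334133/16797672697431
APPEND 23: p_10 = 23·420780791334133 + 18277170157625 = 9696235370842684, q_10 = 23·16797672697431 + 729629128672 = 387076101169585 → 9696235370842684/387076101169585
APPEND 22: p_11 = 22·9696235370842684 + 420780791334133 = 213737958949873181, q_11 = 22·387076101169585 + 16797672697431 = 8532471898428301 → 213737958949873181/8532471898428301
APPEND 4: p_12 = 4·213737958949873181 + 9696235370842684 = 864648071170335408, q_12 = 4·8532471898428301 + 387076101169585 = 34516963694882789 → 864648071170335408/34516963694882789
APPEND 19: p_13 = 19·864648071170335408 + 213737958949873181 = 16642051311186245933, q_13 = 19·34516963694882789 + 8532471898428301 = 664354782101201292 → 16642051311186245933/664354782101201292
APPEND 4: p_14 = 4·16642051311186245933 + 864648071170335408 = 67432853315915319140, q_14 = 4·664354782101201292 + 34516963694882789 = 2691936092099687957 → 67432853315915319140/2691936092099687957
APPEND 43: p_15 = 43·67432853315915319140 + 16642051311186245933 = 2916254743895544968953, q_15 = 43·2691936092099687957 + 664354782101201292 = 116417606742387783443 → 2916254743895544968953/116417606742387783443
APPEND 38: p_16 = 38·2916254743895544968953 + 67432853315915319140 = 110885113121346624139354, q_16 = 38·116417606742387783443 + 2691936092099687957 = 4426560992302835458791 → 110885113121346624139354/4426560992302835458791
APPEND 13: p_17 = 13·110885113121346624139354 + 2916254743895544968953 = 1444422725321401658780555, q_17 = 13·4426560992302835458791 + 116417606742387783443 = 57661710506679248747726 → 1444422725321401658780555/57661710506679248747726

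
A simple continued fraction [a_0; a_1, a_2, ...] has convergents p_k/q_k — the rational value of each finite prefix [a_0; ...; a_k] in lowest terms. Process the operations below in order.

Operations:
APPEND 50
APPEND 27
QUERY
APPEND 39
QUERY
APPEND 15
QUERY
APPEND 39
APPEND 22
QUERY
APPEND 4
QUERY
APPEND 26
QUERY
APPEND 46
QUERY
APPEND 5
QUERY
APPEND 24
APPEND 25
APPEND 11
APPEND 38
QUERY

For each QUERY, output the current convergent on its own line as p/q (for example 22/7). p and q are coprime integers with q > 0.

1351/27
52739/1054
792436/15837
681862782/13627171
2758408871/55127381
72400493428/1446939077
3333181106559/66614324923
16738306026223/334518563692
4265330553286619780/85243527518358351

APPEND 50: p_0 = 50·1 + 0 = 50, q_0 = 50·0 + 1 = 1 → 50/1
APPEND 27: p_1 = 27·50 + 1 = 1351, q_1 = 27·1 + 0 = 27 → 1351/27
APPEND 39: p_2 = 39·1351 + 50 = 52739, q_2 = 39·27 + 1 = 1054 → 52739/1054
APPEND 15: p_3 = 15·52739 + 1351 = 792436, q_3 = 15·1054 + 27 = 15837 → 792436/15837
APPEND 39: p_4 = 39·792436 + 52739 = 30957743, q_4 = 39·15837 + 1054 = 618697 → 30957743/618697
APPEND 22: p_5 = 22·30957743 + 792436 = 681862782, q_5 = 22·618697 + 15837 = 13627171 → 681862782/13627171
APPEND 4: p_6 = 4·681862782 + 30957743 = 2758408871, q_6 = 4·13627171 + 618697 = 55127381 → 2758408871/55127381
APPEND 26: p_7 = 26·2758408871 + 681862782 = 72400493428, q_7 = 26·55127381 + 13627171 = 1446939077 → 72400493428/1446939077
APPEND 46: p_8 = 46·72400493428 + 2758408871 = 3333181106559, q_8 = 46·1446939077 + 55127381 = 66614324923 → 3333181106559/66614324923
APPEND 5: p_9 = 5·3333181106559 + 72400493428 = 16738306026223, q_9 = 5·66614324923 + 1446939077 = 334518563692 → 16738306026223/334518563692
APPEND 24: p_10 = 24·16738306026223 + 3333181106559 = 405052525735911, q_10 = 24·334518563692 + 66614324923 = 8095059853531 → 405052525735911/8095059853531
APPEND 25: p_11 = 25·405052525735911 + 16738306026223 = 10143051449423998, q_11 = 25·8095059853531 + 334518563692 = 202711014901967 → 10143051449423998/202711014901967
APPEND 11: p_12 = 11·10143051449423998 + 405052525735911 = 111978618469399889, q_12 = 11·202711014901967 + 8095059853531 = 2237916223775168 → 111978618469399889/2237916223775168
APPEND 38: p_13 = 38·111978618469399889 + 10143051449423998 = 4265330553286619780, q_13 = 38·2237916223775168 + 202711014901967 = 85243527518358351 → 4265330553286619780/85243527518358351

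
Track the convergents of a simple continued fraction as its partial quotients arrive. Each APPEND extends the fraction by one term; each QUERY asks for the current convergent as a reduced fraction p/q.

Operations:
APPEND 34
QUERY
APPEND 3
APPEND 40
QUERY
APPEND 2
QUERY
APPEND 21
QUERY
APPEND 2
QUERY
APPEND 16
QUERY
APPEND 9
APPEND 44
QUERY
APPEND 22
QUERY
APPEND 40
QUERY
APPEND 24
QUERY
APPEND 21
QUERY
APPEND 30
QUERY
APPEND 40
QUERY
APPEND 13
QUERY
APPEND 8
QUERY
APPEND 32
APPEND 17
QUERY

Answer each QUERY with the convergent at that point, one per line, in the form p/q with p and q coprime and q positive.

34/1
4154/121
8411/245
180785/5266
369981/10777
6100481/177698
2438170121/71020294
53695016972/1564056527
2150238849001/62633281374
51659427392996/1504762809503
1086998214101917/31662652280937
32661605850450506/951384331237613
1307551232232122157/38087035901785457
17030827624868038547/496082851054448554
137554172231176430533/4006749844337373889
75256547935613911295784/2192112073631794394923

APPEND 34: p_0 = 34·1 + 0 = 34, q_0 = 34·0 + 1 = 1 → 34/1
APPEND 3: p_1 = 3·34 + 1 = 103, q_1 = 3·1 + 0 = 3 → 103/3
APPEND 40: p_2 = 40·103 + 34 = 4154, q_2 = 40·3 + 1 = 121 → 4154/121
APPEND 2: p_3 = 2·4154 + 103 = 8411, q_3 = 2·121 + 3 = 245 → 8411/245
APPEND 21: p_4 = 21·8411 + 4154 = 180785, q_4 = 21·245 + 121 = 5266 → 180785/5266
APPEND 2: p_5 = 2·180785 + 8411 = 369981, q_5 = 2·5266 + 245 = 10777 → 369981/10777
APPEND 16: p_6 = 16·369981 + 180785 = 6100481, q_6 = 16·10777 + 5266 = 177698 → 6100481/177698
APPEND 9: p_7 = 9·6100481 + 369981 = 55274310, q_7 = 9·177698 + 10777 = 1610059 → 55274310/1610059
APPEND 44: p_8 = 44·55274310 + 6100481 = 2438170121, q_8 = 44·1610059 + 177698 = 71020294 → 2438170121/71020294
APPEND 22: p_9 = 22·2438170121 + 55274310 = 53695016972, q_9 = 22·71020294 + 1610059 = 1564056527 → 53695016972/1564056527
APPEND 40: p_10 = 40·53695016972 + 2438170121 = 2150238849001, q_10 = 40·1564056527 + 71020294 = 62633281374 → 2150238849001/62633281374
APPEND 24: p_11 = 24·2150238849001 + 53695016972 = 51659427392996, q_11 = 24·62633281374 + 1564056527 = 1504762809503 → 51659427392996/1504762809503
APPEND 21: p_12 = 21·51659427392996 + 2150238849001 = 1086998214101917, q_12 = 21·1504762809503 + 62633281374 = 31662652280937 → 1086998214101917/31662652280937
APPEND 30: p_13 = 30·1086998214101917 + 51659427392996 = 32661605850450506, q_13 = 30·31662652280937 + 1504762809503 = 951384331237613 → 32661605850450506/951384331237613
APPEND 40: p_14 = 40·32661605850450506 + 1086998214101917 = 1307551232232122157, q_14 = 40·951384331237613 + 31662652280937 = 38087035901785457 → 1307551232232122157/38087035901785457
APPEND 13: p_15 = 13·1307551232232122157 + 32661605850450506 = 17030827624868038547, q_15 = 13·38087035901785457 + 951384331237613 = 496082851054448554 → 17030827624868038547/496082851054448554
APPEND 8: p_16 = 8·17030827624868038547 + 1307551232232122157 = 137554172231176430533, q_16 = 8·496082851054448554 + 38087035901785457 = 4006749844337373889 → 137554172231176430533/4006749844337373889
APPEND 32: p_17 = 32·137554172231176430533 + 17030827624868038547 = 4418764339022513815603, q_17 = 32·4006749844337373889 + 496082851054448554 = 128712077869850413002 → 4418764339022513815603/128712077869850413002
APPEND 17: p_18 = 17·4418764339022513815603 + 137554172231176430533 = 75256547935613911295784, q_18 = 17·128712077869850413002 + 4006749844337373889 = 2192112073631794394923 → 75256547935613911295784/2192112073631794394923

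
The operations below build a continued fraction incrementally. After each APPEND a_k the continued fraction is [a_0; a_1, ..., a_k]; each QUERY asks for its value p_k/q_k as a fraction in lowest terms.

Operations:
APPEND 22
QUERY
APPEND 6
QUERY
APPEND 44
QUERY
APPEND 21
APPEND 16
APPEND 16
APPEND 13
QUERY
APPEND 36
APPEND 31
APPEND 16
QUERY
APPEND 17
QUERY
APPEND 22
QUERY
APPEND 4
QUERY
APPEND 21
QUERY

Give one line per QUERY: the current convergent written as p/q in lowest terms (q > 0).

APPEND 22: p_0 = 22·1 + 0 = 22, q_0 = 22·0 + 1 = 1 → 22/1
APPEND 6: p_1 = 6·22 + 1 = 133, q_1 = 6·1 + 0 = 6 → 133/6
APPEND 44: p_2 = 44·133 + 22 = 5874, q_2 = 44·6 + 1 = 265 → 5874/265
APPEND 21: p_3 = 21·5874 + 133 = 123487, q_3 = 21·265 + 6 = 5571 → 123487/5571
APPEND 16: p_4 = 16·123487 + 5874 = 1981666, q_4 = 16·5571 + 265 = 89401 → 1981666/89401
APPEND 16: p_5 = 16·1981666 + 123487 = 31830143, q_5 = 16·89401 + 5571 = 1435987 → 31830143/1435987
APPEND 13: p_6 = 13·31830143 + 1981666 = 415773525, q_6 = 13·1435987 + 89401 = 18757232 → 415773525/18757232
APPEND 36: p_7 = 36·415773525 + 31830143 = 14999677043, q_7 = 36·18757232 + 1435987 = 676696339 → 14999677043/676696339
APPEND 31: p_8 = 31·14999677043 + 415773525 = 465405761858, q_8 = 31·676696339 + 18757232 = 20996343741 → 465405761858/20996343741
APPEND 16: p_9 = 16·465405761858 + 14999677043 = 7461491866771, q_9 = 16·20996343741 + 676696339 = 336618196195 → 7461491866771/336618196195
APPEND 17: p_10 = 17·7461491866771 + 465405761858 = 127310767496965, q_10 = 17·336618196195 + 20996343741 = 5743505679056 → 127310767496965/5743505679056
APPEND 22: p_11 = 22·127310767496965 + 7461491866771 = 2808298376800001, q_11 = 22·5743505679056 + 336618196195 = 126693743135427 → 2808298376800001/126693743135427
APPEND 4: p_12 = 4·2808298376800001 + 127310767496965 = 11360504274696969, q_12 = 4·126693743135427 + 5743505679056 = 512518478220764 → 11360504274696969/512518478220764
APPEND 21: p_13 = 21·11360504274696969 + 2808298376800001 = 241378888145436350, q_13 = 21·512518478220764 + 126693743135427 = 10889581785771471 → 241378888145436350/10889581785771471

22/1
133/6
5874/265
415773525/18757232
7461491866771/336618196195
127310767496965/5743505679056
2808298376800001/126693743135427
11360504274696969/512518478220764
241378888145436350/10889581785771471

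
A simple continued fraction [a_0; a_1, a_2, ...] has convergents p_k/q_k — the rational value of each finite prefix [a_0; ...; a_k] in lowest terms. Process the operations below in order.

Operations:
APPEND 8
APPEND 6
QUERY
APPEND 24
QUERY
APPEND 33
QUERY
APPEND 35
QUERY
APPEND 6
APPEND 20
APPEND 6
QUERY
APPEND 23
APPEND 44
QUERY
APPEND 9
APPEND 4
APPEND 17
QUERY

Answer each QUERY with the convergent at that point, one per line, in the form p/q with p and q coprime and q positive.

49/6
1184/145
39121/4791
1370419/167830
1007880349/123431271
1028313330773/125933620523
657674906762248/80542943145001

APPEND 8: p_0 = 8·1 + 0 = 8, q_0 = 8·0 + 1 = 1 → 8/1
APPEND 6: p_1 = 6·8 + 1 = 49, q_1 = 6·1 + 0 = 6 → 49/6
APPEND 24: p_2 = 24·49 + 8 = 1184, q_2 = 24·6 + 1 = 145 → 1184/145
APPEND 33: p_3 = 33·1184 + 49 = 39121, q_3 = 33·145 + 6 = 4791 → 39121/4791
APPEND 35: p_4 = 35·39121 + 1184 = 1370419, q_4 = 35·4791 + 145 = 167830 → 1370419/167830
APPEND 6: p_5 = 6·1370419 + 39121 = 8261635, q_5 = 6·167830 + 4791 = 1011771 → 8261635/1011771
APPEND 20: p_6 = 20·8261635 + 1370419 = 166603119, q_6 = 20·1011771 + 167830 = 20403250 → 166603119/20403250
APPEND 6: p_7 = 6·166603119 + 8261635 = 1007880349, q_7 = 6·20403250 + 1011771 = 123431271 → 1007880349/123431271
APPEND 23: p_8 = 23·1007880349 + 166603119 = 23347851146, q_8 = 23·123431271 + 20403250 = 2859322483 → 23347851146/2859322483
APPEND 44: p_9 = 44·23347851146 + 1007880349 = 1028313330773, q_9 = 44·2859322483 + 123431271 = 125933620523 → 1028313330773/125933620523
APPEND 9: p_10 = 9·1028313330773 + 23347851146 = 9278167828103, q_10 = 9·125933620523 + 2859322483 = 1136261907190 → 9278167828103/1136261907190
APPEND 4: p_11 = 4·9278167828103 + 1028313330773 = 38140984643185, q_11 = 4·1136261907190 + 125933620523 = 4670981249283 → 38140984643185/4670981249283
APPEND 17: p_12 = 17·38140984643185 + 9278167828103 = 657674906762248, q_12 = 17·4670981249283 + 1136261907190 = 80542943145001 → 657674906762248/80542943145001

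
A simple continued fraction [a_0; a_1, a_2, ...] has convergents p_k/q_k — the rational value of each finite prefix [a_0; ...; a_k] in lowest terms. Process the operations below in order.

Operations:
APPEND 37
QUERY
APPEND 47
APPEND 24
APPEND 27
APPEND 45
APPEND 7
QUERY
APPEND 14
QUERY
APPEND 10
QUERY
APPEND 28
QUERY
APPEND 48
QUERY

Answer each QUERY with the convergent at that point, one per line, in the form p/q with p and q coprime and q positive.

37/1
357454423/9655383
5055265374/136550341
50910108163/1375158793
1430538293938/38640996545
68716748217187/1856142992953

APPEND 37: p_0 = 37·1 + 0 = 37, q_0 = 37·0 + 1 = 1 → 37/1
APPEND 47: p_1 = 47·37 + 1 = 1740, q_1 = 47·1 + 0 = 47 → 1740/47
APPEND 24: p_2 = 24·1740 + 37 = 41797, q_2 = 24·47 + 1 = 1129 → 41797/1129
APPEND 27: p_3 = 27·41797 + 1740 = 1130259, q_3 = 27·1129 + 47 = 30530 → 1130259/30530
APPEND 45: p_4 = 45·1130259 + 41797 = 50903452, q_4 = 45·30530 + 1129 = 1374979 → 50903452/1374979
APPEND 7: p_5 = 7·50903452 + 1130259 = 357454423, q_5 = 7·1374979 + 30530 = 9655383 → 357454423/9655383
APPEND 14: p_6 = 14·357454423 + 50903452 = 5055265374, q_6 = 14·9655383 + 1374979 = 136550341 → 5055265374/136550341
APPEND 10: p_7 = 10·5055265374 + 357454423 = 50910108163, q_7 = 10·136550341 + 9655383 = 1375158793 → 50910108163/1375158793
APPEND 28: p_8 = 28·50910108163 + 5055265374 = 1430538293938, q_8 = 28·1375158793 + 136550341 = 38640996545 → 1430538293938/38640996545
APPEND 48: p_9 = 48·1430538293938 + 50910108163 = 68716748217187, q_9 = 48·38640996545 + 1375158793 = 1856142992953 → 68716748217187/1856142992953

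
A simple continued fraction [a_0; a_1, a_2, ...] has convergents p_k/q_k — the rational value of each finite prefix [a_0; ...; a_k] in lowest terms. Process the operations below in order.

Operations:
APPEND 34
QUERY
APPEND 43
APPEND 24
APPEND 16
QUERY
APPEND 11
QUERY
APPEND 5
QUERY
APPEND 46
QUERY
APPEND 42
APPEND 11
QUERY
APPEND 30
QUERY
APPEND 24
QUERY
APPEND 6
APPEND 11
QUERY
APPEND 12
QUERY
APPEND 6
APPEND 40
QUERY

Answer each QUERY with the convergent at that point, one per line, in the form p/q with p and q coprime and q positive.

APPEND 34: p_0 = 34·1 + 0 = 34, q_0 = 34·0 + 1 = 1 → 34/1
APPEND 43: p_1 = 43·34 + 1 = 1463, q_1 = 43·1 + 0 = 43 → 1463/43
APPEND 24: p_2 = 24·1463 + 34 = 35146, q_2 = 24·43 + 1 = 1033 → 35146/1033
APPEND 16: p_3 = 16·35146 + 1463 = 563799, q_3 = 16·1033 + 43 = 16571 → 563799/16571
APPEND 11: p_4 = 11·563799 + 35146 = 6236935, q_4 = 11·16571 + 1033 = 183314 → 6236935/183314
APPEND 5: p_5 = 5·6236935 + 563799 = 31748474, q_5 = 5·183314 + 16571 = 933141 → 31748474/933141
APPEND 46: p_6 = 46·31748474 + 6236935 = 1466666739, q_6 = 46·933141 + 183314 = 43107800 → 1466666739/43107800
APPEND 42: p_7 = 42·1466666739 + 31748474 = 61631751512, q_7 = 42·43107800 + 933141 = 1811460741 → 61631751512/1811460741
APPEND 11: p_8 = 11·61631751512 + 1466666739 = 679415933371, q_8 = 11·1811460741 + 43107800 = 19969175951 → 679415933371/19969175951
APPEND 30: p_9 = 30·679415933371 + 61631751512 = 20444109752642, q_9 = 30·19969175951 + 1811460741 = 600886739271 → 20444109752642/600886739271
APPEND 24: p_10 = 24·20444109752642 + 679415933371 = 491338049996779, q_10 = 24·600886739271 + 19969175951 = 14441250918455 → 491338049996779/14441250918455
APPEND 6: p_11 = 6·491338049996779 + 20444109752642 = 2968472409733316, q_11 = 6·14441250918455 + 600886739271 = 87248392250001 → 2968472409733316/87248392250001
APPEND 11: p_12 = 11·2968472409733316 + 491338049996779 = 33144534557063255, q_12 = 11·87248392250001 + 14441250918455 = 974173565668466 → 33144534557063255/974173565668466
APPEND 12: p_13 = 12·33144534557063255 + 2968472409733316 = 400702887094492376, q_13 = 12·974173565668466 + 87248392250001 = 11777331180271593 → 400702887094492376/11777331180271593
APPEND 6: p_14 = 6·400702887094492376 + 33144534557063255 = 2437361857124017511, q_14 = 6·11777331180271593 + 974173565668466 = 71638160647298024 → 2437361857124017511/71638160647298024
APPEND 40: p_15 = 40·2437361857124017511 + 400702887094492376 = 97895177172055192816, q_15 = 40·71638160647298024 + 11777331180271593 = 2877303757072192553 → 97895177172055192816/2877303757072192553

34/1
563799/16571
6236935/183314
31748474/933141
1466666739/43107800
679415933371/19969175951
20444109752642/600886739271
491338049996779/14441250918455
33144534557063255/974173565668466
400702887094492376/11777331180271593
97895177172055192816/2877303757072192553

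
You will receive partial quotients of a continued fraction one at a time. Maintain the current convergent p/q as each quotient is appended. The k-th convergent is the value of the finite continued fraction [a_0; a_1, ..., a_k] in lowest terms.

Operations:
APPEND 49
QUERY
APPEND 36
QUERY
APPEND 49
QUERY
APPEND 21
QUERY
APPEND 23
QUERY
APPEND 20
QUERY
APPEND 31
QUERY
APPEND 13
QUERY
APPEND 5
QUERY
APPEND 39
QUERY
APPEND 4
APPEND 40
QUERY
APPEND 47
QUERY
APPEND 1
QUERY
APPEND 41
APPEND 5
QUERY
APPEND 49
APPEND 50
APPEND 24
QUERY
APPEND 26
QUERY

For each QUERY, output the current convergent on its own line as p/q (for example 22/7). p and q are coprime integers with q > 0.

49/1
1765/36
86534/1765
1818979/37101
41923051/855088
840279999/17138861
26090603020/532159779
340018119259/6935215988
1726181199315/35208239719
67661084892544/1380056565029
10962481915672184/223597436558429
515509020557362139/10514634952745998
526471502473034323/10738232389304427
111030674612231881233/2264649046960441952
6563252016032891618858191/133868072719362086273601
170917793642360860019684149/3486143084625659997713228

APPEND 49: p_0 = 49·1 + 0 = 49, q_0 = 49·0 + 1 = 1 → 49/1
APPEND 36: p_1 = 36·49 + 1 = 1765, q_1 = 36·1 + 0 = 36 → 1765/36
APPEND 49: p_2 = 49·1765 + 49 = 86534, q_2 = 49·36 + 1 = 1765 → 86534/1765
APPEND 21: p_3 = 21·86534 + 1765 = 1818979, q_3 = 21·1765 + 36 = 37101 → 1818979/37101
APPEND 23: p_4 = 23·1818979 + 86534 = 41923051, q_4 = 23·37101 + 1765 = 855088 → 41923051/855088
APPEND 20: p_5 = 20·41923051 + 1818979 = 840279999, q_5 = 20·855088 + 37101 = 17138861 → 840279999/17138861
APPEND 31: p_6 = 31·840279999 + 41923051 = 26090603020, q_6 = 31·17138861 + 855088 = 532159779 → 26090603020/532159779
APPEND 13: p_7 = 13·26090603020 + 840279999 = 340018119259, q_7 = 13·532159779 + 17138861 = 6935215988 → 340018119259/6935215988
APPEND 5: p_8 = 5·340018119259 + 26090603020 = 1726181199315, q_8 = 5·6935215988 + 532159779 = 35208239719 → 1726181199315/35208239719
APPEND 39: p_9 = 39·1726181199315 + 340018119259 = 67661084892544, q_9 = 39·35208239719 + 6935215988 = 1380056565029 → 67661084892544/1380056565029
APPEND 4: p_10 = 4·67661084892544 + 1726181199315 = 272370520769491, q_10 = 4·1380056565029 + 35208239719 = 5555434499835 → 272370520769491/5555434499835
APPEND 40: p_11 = 40·272370520769491 + 67661084892544 = 10962481915672184, q_11 = 40·5555434499835 + 1380056565029 = 223597436558429 → 10962481915672184/223597436558429
APPEND 47: p_12 = 47·10962481915672184 + 272370520769491 = 515509020557362139, q_12 = 47·223597436558429 + 5555434499835 = 10514634952745998 → 515509020557362139/10514634952745998
APPEND 1: p_13 = 1·515509020557362139 + 10962481915672184 = 526471502473034323, q_13 = 1·10514634952745998 + 223597436558429 = 10738232389304427 → 526471502473034323/10738232389304427
APPEND 41: p_14 = 41·526471502473034323 + 515509020557362139 = 22100840621951769382, q_14 = 41·10738232389304427 + 10514634952745998 = 450782162914227505 → 22100840621951769382/450782162914227505
APPEND 5: p_15 = 5·22100840621951769382 + 526471502473034323 = 111030674612231881233, q_15 = 5·450782162914227505 + 10738232389304427 = 2264649046960441952 → 111030674612231881233/2264649046960441952
APPEND 49: p_16 = 49·111030674612231881233 + 22100840621951769382 = 5462603896621313949799, q_16 = 49·2264649046960441952 + 450782162914227505 = 111418585463975883153 → 5462603896621313949799/111418585463975883153
APPEND 50: p_17 = 50·5462603896621313949799 + 111030674612231881233 = 273241225505677929371183, q_17 = 50·111418585463975883153 + 2264649046960441952 = 5573193922245754599602 → 273241225505677929371183/5573193922245754599602
APPEND 24: p_18 = 24·273241225505677929371183 + 5462603896621313949799 = 6563252016032891618858191, q_18 = 24·5573193922245754599602 + 111418585463975883153 = 133868072719362086273601 → 6563252016032891618858191/133868072719362086273601
APPEND 26: p_19 = 26·6563252016032891618858191 + 273241225505677929371183 = 170917793642360860019684149, q_19 = 26·133868072719362086273601 + 5573193922245754599602 = 3486143084625659997713228 → 170917793642360860019684149/3486143084625659997713228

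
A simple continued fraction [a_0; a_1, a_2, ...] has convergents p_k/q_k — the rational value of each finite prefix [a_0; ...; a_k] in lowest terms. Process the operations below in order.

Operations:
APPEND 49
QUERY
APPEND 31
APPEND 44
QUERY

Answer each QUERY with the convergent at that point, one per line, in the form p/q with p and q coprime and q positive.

APPEND 49: p_0 = 49·1 + 0 = 49, q_0 = 49·0 + 1 = 1 → 49/1
APPEND 31: p_1 = 31·49 + 1 = 1520, q_1 = 31·1 + 0 = 31 → 1520/31
APPEND 44: p_2 = 44·1520 + 49 = 66929, q_2 = 44·31 + 1 = 1365 → 66929/1365

49/1
66929/1365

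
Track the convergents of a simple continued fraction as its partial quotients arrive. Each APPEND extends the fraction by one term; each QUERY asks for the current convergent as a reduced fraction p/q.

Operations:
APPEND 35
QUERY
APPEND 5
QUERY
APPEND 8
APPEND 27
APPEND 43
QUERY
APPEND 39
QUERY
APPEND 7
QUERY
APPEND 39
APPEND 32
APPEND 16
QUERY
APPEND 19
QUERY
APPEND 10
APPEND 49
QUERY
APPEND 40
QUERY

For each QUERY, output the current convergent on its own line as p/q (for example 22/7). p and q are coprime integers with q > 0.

35/1
176/5
1684334/47857
65728163/1867535
461781475/13120602
9279969021544/263671859301
176898279772827/5026212719737
87311773850513713/2480790366496616
3494249216787298334/99282140458921311

APPEND 35: p_0 = 35·1 + 0 = 35, q_0 = 35·0 + 1 = 1 → 35/1
APPEND 5: p_1 = 5·35 + 1 = 176, q_1 = 5·1 + 0 = 5 → 176/5
APPEND 8: p_2 = 8·176 + 35 = 1443, q_2 = 8·5 + 1 = 41 → 1443/41
APPEND 27: p_3 = 27·1443 + 176 = 39137, q_3 = 27·41 + 5 = 1112 → 39137/1112
APPEND 43: p_4 = 43·39137 + 1443 = 1684334, q_4 = 43·1112 + 41 = 47857 → 1684334/47857
APPEND 39: p_5 = 39·1684334 + 39137 = 65728163, q_5 = 39·47857 + 1112 = 1867535 → 65728163/1867535
APPEND 7: p_6 = 7·65728163 + 1684334 = 461781475, q_6 = 7·1867535 + 47857 = 13120602 → 461781475/13120602
APPEND 39: p_7 = 39·461781475 + 65728163 = 18075205688, q_7 = 39·13120602 + 1867535 = 513571013 → 18075205688/513571013
APPEND 32: p_8 = 32·18075205688 + 461781475 = 578868363491, q_8 = 32·513571013 + 13120602 = 16447393018 → 578868363491/16447393018
APPEND 16: p_9 = 16·578868363491 + 18075205688 = 9279969021544, q_9 = 16·16447393018 + 513571013 = 263671859301 → 9279969021544/263671859301
APPEND 19: p_10 = 19·9279969021544 + 578868363491 = 176898279772827, q_10 = 19·263671859301 + 16447393018 = 5026212719737 → 176898279772827/5026212719737
APPEND 10: p_11 = 10·176898279772827 + 9279969021544 = 1778262766749814, q_11 = 10·5026212719737 + 263671859301 = 50525799056671 → 1778262766749814/50525799056671
APPEND 49: p_12 = 49·1778262766749814 + 176898279772827 = 87311773850513713, q_12 = 49·50525799056671 + 5026212719737 = 2480790366496616 → 87311773850513713/2480790366496616
APPEND 40: p_13 = 40·87311773850513713 + 1778262766749814 = 3494249216787298334, q_13 = 40·2480790366496616 + 50525799056671 = 99282140458921311 → 3494249216787298334/99282140458921311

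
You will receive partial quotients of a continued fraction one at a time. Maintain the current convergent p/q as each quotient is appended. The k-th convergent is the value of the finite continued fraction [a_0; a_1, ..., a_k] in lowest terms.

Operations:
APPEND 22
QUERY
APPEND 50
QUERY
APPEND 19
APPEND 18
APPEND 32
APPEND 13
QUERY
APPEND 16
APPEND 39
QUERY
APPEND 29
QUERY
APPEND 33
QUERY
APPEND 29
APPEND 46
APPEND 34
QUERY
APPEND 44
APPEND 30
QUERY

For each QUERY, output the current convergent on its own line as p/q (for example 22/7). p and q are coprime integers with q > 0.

22/1
1101/50
157914496/7171419
99169169371/4503599628
2878444661884/130719682243
95087843011543/4318253113647
4323299507637119977/196335314471443388
5714890889954881186687/259532076847139773238

APPEND 22: p_0 = 22·1 + 0 = 22, q_0 = 22·0 + 1 = 1 → 22/1
APPEND 50: p_1 = 50·22 + 1 = 1101, q_1 = 50·1 + 0 = 50 → 1101/50
APPEND 19: p_2 = 19·1101 + 22 = 20941, q_2 = 19·50 + 1 = 951 → 20941/951
APPEND 18: p_3 = 18·20941 + 1101 = 378039, q_3 = 18·951 + 50 = 17168 → 378039/17168
APPEND 32: p_4 = 32·378039 + 20941 = 12118189, q_4 = 32·17168 + 951 = 550327 → 12118189/550327
APPEND 13: p_5 = 13·12118189 + 378039 = 157914496, q_5 = 13·550327 + 17168 = 7171419 → 157914496/7171419
APPEND 16: p_6 = 16·157914496 + 12118189 = 2538750125, q_6 = 16·7171419 + 550327 = 115293031 → 2538750125/115293031
APPEND 39: p_7 = 39·2538750125 + 157914496 = 99169169371, q_7 = 39·115293031 + 7171419 = 4503599628 → 99169169371/4503599628
APPEND 29: p_8 = 29·99169169371 + 2538750125 = 2878444661884, q_8 = 29·4503599628 + 115293031 = 130719682243 → 2878444661884/130719682243
APPEND 33: p_9 = 33·2878444661884 + 99169169371 = 95087843011543, q_9 = 33·130719682243 + 4503599628 = 4318253113647 → 95087843011543/4318253113647
APPEND 29: p_10 = 29·95087843011543 + 2878444661884 = 2760425891996631, q_10 = 29·4318253113647 + 130719682243 = 125360059978006 → 2760425891996631/125360059978006
APPEND 46: p_11 = 46·2760425891996631 + 95087843011543 = 127074678874856569, q_11 = 46·125360059978006 + 4318253113647 = 5770881012101923 → 127074678874856569/5770881012101923
APPEND 34: p_12 = 34·127074678874856569 + 2760425891996631 = 4323299507637119977, q_12 = 34·5770881012101923 + 125360059978006 = 196335314471443388 → 4323299507637119977/196335314471443388
APPEND 44: p_13 = 44·4323299507637119977 + 127074678874856569 = 190352253014908135557, q_13 = 44·196335314471443388 + 5770881012101923 = 8644524717755610995 → 190352253014908135557/8644524717755610995
APPEND 30: p_14 = 30·190352253014908135557 + 4323299507637119977 = 5714890889954881186687, q_14 = 30·8644524717755610995 + 196335314471443388 = 259532076847139773238 → 5714890889954881186687/259532076847139773238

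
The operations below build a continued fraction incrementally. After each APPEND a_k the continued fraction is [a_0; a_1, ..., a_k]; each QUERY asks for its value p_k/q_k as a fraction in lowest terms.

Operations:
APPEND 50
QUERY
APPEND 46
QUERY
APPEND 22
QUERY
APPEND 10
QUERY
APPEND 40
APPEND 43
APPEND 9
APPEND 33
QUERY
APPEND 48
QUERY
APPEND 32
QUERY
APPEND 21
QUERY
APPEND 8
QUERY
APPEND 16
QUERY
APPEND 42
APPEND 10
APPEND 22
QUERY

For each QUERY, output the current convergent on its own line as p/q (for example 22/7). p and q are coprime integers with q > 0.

APPEND 50: p_0 = 50·1 + 0 = 50, q_0 = 50·0 + 1 = 1 → 50/1
APPEND 46: p_1 = 46·50 + 1 = 2301, q_1 = 46·1 + 0 = 46 → 2301/46
APPEND 22: p_2 = 22·2301 + 50 = 50672, q_2 = 22·46 + 1 = 1013 → 50672/1013
APPEND 10: p_3 = 10·50672 + 2301 = 509021, q_3 = 10·1013 + 46 = 10176 → 509021/10176
APPEND 40: p_4 = 40·509021 + 50672 = 20411512, q_4 = 40·10176 + 1013 = 408053 → 20411512/408053
APPEND 43: p_5 = 43·20411512 + 509021 = 878204037, q_5 = 43·408053 + 10176 = 17556455 → 878204037/17556455
APPEND 9: p_6 = 9·878204037 + 20411512 = 7924247845, q_6 = 9·17556455 + 408053 = 158416148 → 7924247845/158416148
APPEND 33: p_7 = 33·7924247845 + 878204037 = 262378382922, q_7 = 33·158416148 + 17556455 = 5245289339 → 262378382922/5245289339
APPEND 48: p_8 = 48·262378382922 + 7924247845 = 12602086628101, q_8 = 48·5245289339 + 158416148 = 251932304420 → 12602086628101/251932304420
APPEND 32: p_9 = 32·12602086628101 + 262378382922 = 403529150482154, q_9 = 32·251932304420 + 5245289339 = 8067079030779 → 403529150482154/8067079030779
APPEND 21: p_10 = 21·403529150482154 + 12602086628101 = 8486714246753335, q_10 = 21·8067079030779 + 251932304420 = 169660591950779 → 8486714246753335/169660591950779
APPEND 8: p_11 = 8·8486714246753335 + 403529150482154 = 68297243124508834, q_11 = 8·169660591950779 + 8067079030779 = 1365351814637011 → 68297243124508834/1365351814637011
APPEND 16: p_12 = 16·68297243124508834 + 8486714246753335 = 1101242604238894679, q_12 = 16·1365351814637011 + 169660591950779 = 22015289626142955 → 1101242604238894679/22015289626142955
APPEND 42: p_13 = 42·1101242604238894679 + 68297243124508834 = 46320486621158085352, q_13 = 42·22015289626142955 + 1365351814637011 = 926007516112641121 → 46320486621158085352/926007516112641121
APPEND 10: p_14 = 10·46320486621158085352 + 1101242604238894679 = 464306108815819748199, q_14 = 10·926007516112641121 + 22015289626142955 = 9282090450752554165 → 464306108815819748199/9282090450752554165
APPEND 22: p_15 = 22·464306108815819748199 + 46320486621158085352 = 10261054880569192545730, q_15 = 22·9282090450752554165 + 926007516112641121 = 205131997432668832751 → 10261054880569192545730/205131997432668832751

50/1
2301/46
50672/1013
509021/10176
262378382922/5245289339
12602086628101/251932304420
403529150482154/8067079030779
8486714246753335/169660591950779
68297243124508834/1365351814637011
1101242604238894679/22015289626142955
10261054880569192545730/205131997432668832751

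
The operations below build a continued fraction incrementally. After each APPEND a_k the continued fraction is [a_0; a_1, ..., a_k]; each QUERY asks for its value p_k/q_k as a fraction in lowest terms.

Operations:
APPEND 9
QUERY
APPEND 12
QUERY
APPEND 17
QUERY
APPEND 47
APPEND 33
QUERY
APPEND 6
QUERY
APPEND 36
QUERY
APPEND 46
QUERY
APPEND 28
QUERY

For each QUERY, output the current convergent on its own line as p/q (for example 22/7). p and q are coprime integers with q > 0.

APPEND 9: p_0 = 9·1 + 0 = 9, q_0 = 9·0 + 1 = 1 → 9/1
APPEND 12: p_1 = 12·9 + 1 = 109, q_1 = 12·1 + 0 = 12 → 109/12
APPEND 17: p_2 = 17·109 + 9 = 1862, q_2 = 17·12 + 1 = 205 → 1862/205
APPEND 47: p_3 = 47·1862 + 109 = 87623, q_3 = 47·205 + 12 = 9647 → 87623/9647
APPEND 33: p_4 = 33·87623 + 1862 = 2893421, q_4 = 33·9647 + 205 = 318556 → 2893421/318556
APPEND 6: p_5 = 6·2893421 + 87623 = 17448149, q_5 = 6·318556 + 9647 = 1920983 → 17448149/1920983
APPEND 36: p_6 = 36·17448149 + 2893421 = 631026785, q_6 = 36·1920983 + 318556 = 69473944 → 631026785/69473944
APPEND 46: p_7 = 46·631026785 + 17448149 = 29044680259, q_7 = 46·69473944 + 1920983 = 3197722407 → 29044680259/3197722407
APPEND 28: p_8 = 28·29044680259 + 631026785 = 813882074037, q_8 = 28·3197722407 + 69473944 = 89605701340 → 813882074037/89605701340

9/1
109/12
1862/205
2893421/318556
17448149/1920983
631026785/69473944
29044680259/3197722407
813882074037/89605701340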